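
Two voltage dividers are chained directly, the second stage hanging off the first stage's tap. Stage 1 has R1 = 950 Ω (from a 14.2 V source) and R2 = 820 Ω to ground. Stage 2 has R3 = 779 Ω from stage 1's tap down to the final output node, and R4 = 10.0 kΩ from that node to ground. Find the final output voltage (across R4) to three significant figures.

V_out ≈ 5.86 V

Stage 2 presents R3+R4 = 10780 Ω as a load on stage 1's tap.
Stage 1's lower leg becomes R2‖(R3+R4) = 762.0 Ω, so V_mid = 14.2 × 762.0/1712 = 6.320 V.
Stage 2 is itself unloaded: V_out = V_mid × R4/(R3+R4) = 6.320 × 10000/10780 = 5.86 V.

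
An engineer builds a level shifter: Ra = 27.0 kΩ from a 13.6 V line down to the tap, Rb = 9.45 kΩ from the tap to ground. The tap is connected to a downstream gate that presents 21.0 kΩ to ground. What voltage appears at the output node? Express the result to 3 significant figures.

The load sits in parallel with Rb: Rb‖R_L = (9.45 × 21.0) / (9.45 + 21.0) = 6.517 kΩ.
V_out = 13.6 × 6.517 / (27.0 + 6.517) = 13.6 × 6.517/33.52 = 2.64 V.

V_out ≈ 2.64 V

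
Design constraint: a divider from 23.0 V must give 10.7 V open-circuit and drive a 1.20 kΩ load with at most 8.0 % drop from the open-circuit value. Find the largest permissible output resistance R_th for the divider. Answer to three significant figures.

Loading drop = R_th/(R_th + R_L) ≤ 0.0800, so R_th ≤ R_L · ε/(1−ε) = 1.20 kΩ × 0.0800/0.9200 = 104 Ω.
(Any R1, R2 with R2/(R1+R2) = 0.465 and R1‖R2 ≤ 104 Ω will meet the spec.)

R_th ≤ 104 Ω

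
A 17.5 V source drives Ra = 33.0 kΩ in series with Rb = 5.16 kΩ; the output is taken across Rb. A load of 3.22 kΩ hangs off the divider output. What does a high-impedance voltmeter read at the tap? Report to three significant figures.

The load sits in parallel with Rb: Rb‖R_L = (5.16 × 3.22) / (5.16 + 3.22) = 1.983 kΩ.
V_out = 17.5 × 1.983 / (33.0 + 1.983) = 17.5 × 1.983/34.98 = 0.992 V.

V_out ≈ 0.992 V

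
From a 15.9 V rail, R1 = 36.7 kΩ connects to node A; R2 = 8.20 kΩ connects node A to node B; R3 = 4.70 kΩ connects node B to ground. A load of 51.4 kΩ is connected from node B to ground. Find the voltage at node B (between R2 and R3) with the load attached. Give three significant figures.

V ≈ 1.39 V

At node B, R3 is in parallel with the load: R3‖R_L = 4.306 kΩ.
Below node A the resistance is R2 + (R3‖R_L) = 12.51 kΩ, so V_A = 15.9 × 12.51/49.21 = 4.041 V.
Then V_B = V_A × (R3‖R_L)/(R2 + R3‖R_L) = 4.041 × 4.306/12.51 = 1.39 V.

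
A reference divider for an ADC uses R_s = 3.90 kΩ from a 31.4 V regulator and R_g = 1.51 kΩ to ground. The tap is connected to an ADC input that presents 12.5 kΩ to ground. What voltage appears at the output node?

V_out ≈ 8.06 V

The load sits in parallel with R_g: R_g‖R_L = (1.51 × 12.5) / (1.51 + 12.5) = 1.347 kΩ.
V_out = 31.4 × 1.347 / (3.90 + 1.347) = 31.4 × 1.347/5.247 = 8.06 V.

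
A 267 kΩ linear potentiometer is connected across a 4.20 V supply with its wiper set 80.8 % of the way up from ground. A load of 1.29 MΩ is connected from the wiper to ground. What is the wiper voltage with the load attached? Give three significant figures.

The wiper splits the pot into (1−α)R = 51.26 kΩ above and αR = 215.7 kΩ below.
Lower section ‖ load = 184.8 kΩ.
V_wiper = 4.20 × 184.8/(51.26 + 184.8) = 3.29 V.

V ≈ 3.29 V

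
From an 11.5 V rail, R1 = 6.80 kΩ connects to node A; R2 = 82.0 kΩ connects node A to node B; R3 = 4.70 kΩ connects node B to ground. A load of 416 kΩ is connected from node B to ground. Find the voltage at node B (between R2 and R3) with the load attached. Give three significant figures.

V ≈ 0.572 V

At node B, R3 is in parallel with the load: R3‖R_L = 4.647 kΩ.
Below node A the resistance is R2 + (R3‖R_L) = 86.65 kΩ, so V_A = 11.5 × 86.65/93.45 = 10.66 V.
Then V_B = V_A × (R3‖R_L)/(R2 + R3‖R_L) = 10.66 × 4.647/86.65 = 0.572 V.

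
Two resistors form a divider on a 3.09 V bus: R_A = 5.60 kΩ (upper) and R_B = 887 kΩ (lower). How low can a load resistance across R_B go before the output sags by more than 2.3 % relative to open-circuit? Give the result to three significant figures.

Output resistance R_th = R_A‖R_B = (5.60 × 887)/892.6 = 5.565 kΩ.
The fractional drop is R_th/(R_th + R_L); requiring this ≤ 0.0230 gives R_L ≥ R_th(1/0.0230 − 1) = 5.565 × 42.48 = 236 kΩ.

R_L(min) ≈ 236 kΩ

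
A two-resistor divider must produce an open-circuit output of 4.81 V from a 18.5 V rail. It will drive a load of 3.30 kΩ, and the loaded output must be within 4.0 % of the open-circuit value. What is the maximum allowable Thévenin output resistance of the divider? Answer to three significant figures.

R_th ≤ 138 Ω

Loading drop = R_th/(R_th + R_L) ≤ 0.0400, so R_th ≤ R_L · ε/(1−ε) = 3.30 kΩ × 0.0400/0.9600 = 138 Ω.
(Any R1, R2 with R2/(R1+R2) = 0.260 and R1‖R2 ≤ 138 Ω will meet the spec.)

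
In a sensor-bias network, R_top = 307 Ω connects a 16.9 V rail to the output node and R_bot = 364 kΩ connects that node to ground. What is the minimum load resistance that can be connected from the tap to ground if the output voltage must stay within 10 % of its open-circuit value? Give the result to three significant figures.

Output resistance R_th = R_top‖R_bot = (307 × 364000)/364300 = 306.7 Ω.
The fractional drop is R_th/(R_th + R_L); requiring this ≤ 0.100 gives R_L ≥ R_th(1/0.100 − 1) = 306.7 × 9.000 = 2.76 kΩ.

R_L(min) ≈ 2.76 kΩ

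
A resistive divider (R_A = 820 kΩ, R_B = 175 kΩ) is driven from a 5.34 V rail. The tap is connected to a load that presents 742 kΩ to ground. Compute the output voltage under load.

The load sits in parallel with R_B: R_B‖R_L = (175 × 742) / (175 + 742) = 141.6 kΩ.
V_out = 5.34 × 141.6 / (820 + 141.6) = 5.34 × 141.6/961.6 = 0.786 V.
(Unloaded it would have been 0.939 V.)

V_out ≈ 0.786 V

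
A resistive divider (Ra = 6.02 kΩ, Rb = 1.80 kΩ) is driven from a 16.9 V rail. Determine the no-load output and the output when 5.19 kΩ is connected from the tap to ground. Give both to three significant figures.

Open-circuit: V = 16.9 × 1.80/(6.02 + 1.80) = 3.89 V.
With the load, Rb becomes Rb‖R_L = 1.336 kΩ, so V = 16.9 × 1.336/7.356 = 3.07 V.

Unloaded: 3.89 V; loaded: 3.07 V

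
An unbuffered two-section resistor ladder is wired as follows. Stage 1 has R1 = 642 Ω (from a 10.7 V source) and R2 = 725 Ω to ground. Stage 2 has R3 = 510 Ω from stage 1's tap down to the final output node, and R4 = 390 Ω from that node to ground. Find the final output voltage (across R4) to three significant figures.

Stage 2 presents R3+R4 = 900.0 Ω as a load on stage 1's tap.
Stage 1's lower leg becomes R2‖(R3+R4) = 401.5 Ω, so V_mid = 10.7 × 401.5/1044 = 4.117 V.
Stage 2 is itself unloaded: V_out = V_mid × R4/(R3+R4) = 4.117 × 390/900.0 = 1.78 V.

V_out ≈ 1.78 V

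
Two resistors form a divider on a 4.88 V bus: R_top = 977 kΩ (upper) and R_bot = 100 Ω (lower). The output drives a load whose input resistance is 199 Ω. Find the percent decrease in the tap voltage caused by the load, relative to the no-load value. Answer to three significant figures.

The divider's output (Thévenin) resistance is R_top‖R_bot = 99.99 Ω.
Fractional drop under load = R_th/(R_th + R_L) = 99.99 / (99.99 + 199) = 0.3344.
So the output falls by 33.4 %.

33.4 %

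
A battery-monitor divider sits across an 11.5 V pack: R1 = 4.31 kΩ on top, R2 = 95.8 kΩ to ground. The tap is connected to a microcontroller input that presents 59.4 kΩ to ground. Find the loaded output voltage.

V_out ≈ 10.3 V

The load sits in parallel with R2: R2‖R_L = (95.8 × 59.4) / (95.8 + 59.4) = 36.67 kΩ.
V_out = 11.5 × 36.67 / (4.31 + 36.67) = 11.5 × 36.67/40.98 = 10.3 V.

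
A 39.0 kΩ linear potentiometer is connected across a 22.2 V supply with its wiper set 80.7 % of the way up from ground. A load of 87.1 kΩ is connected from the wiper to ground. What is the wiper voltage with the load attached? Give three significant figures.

The wiper splits the pot into (1−α)R = 7.527 kΩ above and αR = 31.47 kΩ below.
Lower section ‖ load = 23.12 kΩ.
V_wiper = 22.2 × 23.12/(7.527 + 23.12) = 16.7 V.

V ≈ 16.7 V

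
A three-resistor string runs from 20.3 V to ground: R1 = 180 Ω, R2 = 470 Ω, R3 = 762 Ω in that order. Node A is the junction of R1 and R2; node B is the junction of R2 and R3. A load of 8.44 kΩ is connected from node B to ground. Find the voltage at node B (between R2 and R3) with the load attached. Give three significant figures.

V ≈ 10.5 V

At node B, R3 is in parallel with the load: R3‖R_L = 698.9 Ω.
Below node A the resistance is R2 + (R3‖R_L) = 1169 Ω, so V_A = 20.3 × 1169/1349 = 17.59 V.
Then V_B = V_A × (R3‖R_L)/(R2 + R3‖R_L) = 17.59 × 698.9/1169 = 10.5 V.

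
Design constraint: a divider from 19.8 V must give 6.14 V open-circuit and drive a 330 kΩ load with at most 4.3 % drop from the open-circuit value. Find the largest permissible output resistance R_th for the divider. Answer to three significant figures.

Loading drop = R_th/(R_th + R_L) ≤ 0.0430, so R_th ≤ R_L · ε/(1−ε) = 330 kΩ × 0.0430/0.9570 = 14.8 kΩ.
(Any R1, R2 with R2/(R1+R2) = 0.310 and R1‖R2 ≤ 14.8 kΩ will meet the spec.)

R_th ≤ 14.8 kΩ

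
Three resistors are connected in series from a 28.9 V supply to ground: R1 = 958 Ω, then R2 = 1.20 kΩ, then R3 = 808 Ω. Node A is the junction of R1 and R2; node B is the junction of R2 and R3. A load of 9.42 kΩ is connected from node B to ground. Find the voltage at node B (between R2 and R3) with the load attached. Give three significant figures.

At node B, R3 is in parallel with the load: R3‖R_L = 744.2 Ω.
Below node A the resistance is R2 + (R3‖R_L) = 1944 Ω, so V_A = 28.9 × 1944/2902 = 19.36 V.
Then V_B = V_A × (R3‖R_L)/(R2 + R3‖R_L) = 19.36 × 744.2/1944 = 7.41 V.

V ≈ 7.41 V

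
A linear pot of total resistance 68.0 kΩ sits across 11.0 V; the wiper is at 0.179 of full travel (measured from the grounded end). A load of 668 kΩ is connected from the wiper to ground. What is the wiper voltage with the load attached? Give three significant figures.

V ≈ 1.94 V

The wiper splits the pot into (1−α)R = 55.83 kΩ above and αR = 12.17 kΩ below.
Lower section ‖ load = 11.95 kΩ.
V_wiper = 11.0 × 11.95/(55.83 + 11.95) = 1.94 V.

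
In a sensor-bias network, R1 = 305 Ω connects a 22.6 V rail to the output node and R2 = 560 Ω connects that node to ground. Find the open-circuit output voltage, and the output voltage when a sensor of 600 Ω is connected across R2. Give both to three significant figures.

Unloaded: 14.6 V; loaded: 11.0 V

Open-circuit: V = 22.6 × 560/(305 + 560) = 14.6 V.
With the load, R2 becomes R2‖R_L = 289.7 Ω, so V = 22.6 × 289.7/594.7 = 11.0 V.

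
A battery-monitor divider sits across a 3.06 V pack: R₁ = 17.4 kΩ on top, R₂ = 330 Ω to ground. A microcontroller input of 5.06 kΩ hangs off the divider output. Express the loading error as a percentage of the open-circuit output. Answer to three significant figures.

The divider's output (Thévenin) resistance is R₁‖R₂ = 323.9 Ω.
Fractional drop under load = R_th/(R_th + R_L) = 323.9 / (323.9 + 5060) = 0.06015.
So the output falls by 6.02 %.

6.02 %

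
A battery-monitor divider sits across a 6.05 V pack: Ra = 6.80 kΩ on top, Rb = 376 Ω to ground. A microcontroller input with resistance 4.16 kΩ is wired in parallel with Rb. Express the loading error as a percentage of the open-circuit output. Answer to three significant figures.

7.89 %

The divider's output (Thévenin) resistance is Ra‖Rb = 356.3 Ω.
Fractional drop under load = R_th/(R_th + R_L) = 356.3 / (356.3 + 4160) = 0.07889.
So the output falls by 7.89 %.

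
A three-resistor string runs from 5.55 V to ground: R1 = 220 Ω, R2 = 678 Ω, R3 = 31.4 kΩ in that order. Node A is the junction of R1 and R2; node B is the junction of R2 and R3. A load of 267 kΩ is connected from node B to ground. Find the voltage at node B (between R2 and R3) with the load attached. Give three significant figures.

V ≈ 5.38 V

At node B, R3 is in parallel with the load: R3‖R_L = 28100 Ω.
Below node A the resistance is R2 + (R3‖R_L) = 28770 Ω, so V_A = 5.55 × 28770/28990 = 5.508 V.
Then V_B = V_A × (R3‖R_L)/(R2 + R3‖R_L) = 5.508 × 28100/28770 = 5.38 V.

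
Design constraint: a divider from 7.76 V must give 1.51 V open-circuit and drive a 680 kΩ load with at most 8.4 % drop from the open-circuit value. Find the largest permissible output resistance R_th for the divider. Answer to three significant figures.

Loading drop = R_th/(R_th + R_L) ≤ 0.0840, so R_th ≤ R_L · ε/(1−ε) = 680 kΩ × 0.0840/0.9160 = 62.4 kΩ.

R_th ≤ 62.4 kΩ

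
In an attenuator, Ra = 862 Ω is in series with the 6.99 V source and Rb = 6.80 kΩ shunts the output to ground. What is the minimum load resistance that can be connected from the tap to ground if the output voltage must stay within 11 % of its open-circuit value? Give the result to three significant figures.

R_L(min) ≈ 6.19 kΩ

Output resistance R_th = Ra‖Rb = (862 × 6800)/7662 = 765.0 Ω.
The fractional drop is R_th/(R_th + R_L); requiring this ≤ 0.110 gives R_L ≥ R_th(1/0.110 − 1) = 765.0 × 8.091 = 6.19 kΩ.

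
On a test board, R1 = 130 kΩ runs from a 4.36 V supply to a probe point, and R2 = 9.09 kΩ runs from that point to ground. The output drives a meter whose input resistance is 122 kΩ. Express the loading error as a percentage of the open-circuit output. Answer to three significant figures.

The divider's output (Thévenin) resistance is R1‖R2 = 8.496 kΩ.
Fractional drop under load = R_th/(R_th + R_L) = 8.496 / (8.496 + 122) = 0.06510.
So the output falls by 6.51 %.

6.51 %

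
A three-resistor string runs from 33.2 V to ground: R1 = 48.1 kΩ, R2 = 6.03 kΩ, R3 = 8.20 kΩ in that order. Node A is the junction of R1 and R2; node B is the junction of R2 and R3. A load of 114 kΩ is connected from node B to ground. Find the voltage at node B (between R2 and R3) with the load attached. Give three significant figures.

At node B, R3 is in parallel with the load: R3‖R_L = 7.650 kΩ.
Below node A the resistance is R2 + (R3‖R_L) = 13.68 kΩ, so V_A = 33.2 × 13.68/61.78 = 7.351 V.
Then V_B = V_A × (R3‖R_L)/(R2 + R3‖R_L) = 7.351 × 7.650/13.68 = 4.11 V.

V ≈ 4.11 V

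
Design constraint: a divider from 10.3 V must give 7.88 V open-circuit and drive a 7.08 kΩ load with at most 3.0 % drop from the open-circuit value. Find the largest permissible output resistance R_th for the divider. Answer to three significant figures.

R_th ≤ 219 Ω

Loading drop = R_th/(R_th + R_L) ≤ 0.0300, so R_th ≤ R_L · ε/(1−ε) = 7.08 kΩ × 0.0300/0.9700 = 219 Ω.
(Any R1, R2 with R2/(R1+R2) = 0.765 and R1‖R2 ≤ 219 Ω will meet the spec.)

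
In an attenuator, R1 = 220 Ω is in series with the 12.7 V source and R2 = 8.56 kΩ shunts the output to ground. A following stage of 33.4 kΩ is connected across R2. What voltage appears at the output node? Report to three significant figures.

The load sits in parallel with R2: R2‖R_L = (8560 × 33400) / (8560 + 33400) = 6814 Ω.
V_out = 12.7 × 6814 / (220 + 6814) = 12.7 × 6814/7034 = 12.3 V.

V_out ≈ 12.3 V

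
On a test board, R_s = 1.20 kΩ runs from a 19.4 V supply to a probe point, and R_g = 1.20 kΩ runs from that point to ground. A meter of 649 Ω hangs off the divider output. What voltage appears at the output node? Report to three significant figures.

V_out ≈ 5.04 V

The load sits in parallel with R_g: R_g‖R_L = (1200 × 649) / (1200 + 649) = 421.2 Ω.
V_out = 19.4 × 421.2 / (1200 + 421.2) = 19.4 × 421.2/1621 = 5.04 V.
(Unloaded it would have been 9.70 V.)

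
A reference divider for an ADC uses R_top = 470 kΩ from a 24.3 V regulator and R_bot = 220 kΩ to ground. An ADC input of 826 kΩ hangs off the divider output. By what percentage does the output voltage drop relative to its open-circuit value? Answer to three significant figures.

Unloaded V = 24.3 × 220/690.0 = 7.748 V.
Loaded: R_bot‖R_L = 173.7 kΩ, giving V = 24.3 × 173.7/643.7 = 6.558 V.
Drop = (7.748 − 6.558) / 7.748 = 15.4 %.

15.4 %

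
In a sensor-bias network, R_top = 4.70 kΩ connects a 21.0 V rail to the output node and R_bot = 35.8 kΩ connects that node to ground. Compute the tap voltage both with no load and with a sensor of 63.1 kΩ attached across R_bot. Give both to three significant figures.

Unloaded: 18.6 V; loaded: 17.4 V

Open-circuit: V = 21.0 × 35.8/(4.70 + 35.8) = 18.6 V.
With the load, R_bot becomes R_bot‖R_L = 22.84 kΩ, so V = 21.0 × 22.84/27.54 = 17.4 V.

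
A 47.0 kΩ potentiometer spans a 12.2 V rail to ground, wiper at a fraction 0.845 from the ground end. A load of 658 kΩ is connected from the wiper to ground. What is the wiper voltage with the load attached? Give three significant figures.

V ≈ 10.2 V

The wiper splits the pot into (1−α)R = 7.285 kΩ above and αR = 39.72 kΩ below.
Lower section ‖ load = 37.45 kΩ.
V_wiper = 12.2 × 37.45/(7.285 + 37.45) = 10.2 V.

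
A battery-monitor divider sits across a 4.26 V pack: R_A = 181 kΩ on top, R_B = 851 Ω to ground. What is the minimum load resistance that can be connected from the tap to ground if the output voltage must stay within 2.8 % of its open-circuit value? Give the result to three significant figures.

R_L(min) ≈ 29.4 kΩ

Output resistance R_th = R_A‖R_B = (181000 × 851)/181900 = 847.0 Ω.
The fractional drop is R_th/(R_th + R_L); requiring this ≤ 0.0280 gives R_L ≥ R_th(1/0.0280 − 1) = 847.0 × 34.71 = 29.4 kΩ.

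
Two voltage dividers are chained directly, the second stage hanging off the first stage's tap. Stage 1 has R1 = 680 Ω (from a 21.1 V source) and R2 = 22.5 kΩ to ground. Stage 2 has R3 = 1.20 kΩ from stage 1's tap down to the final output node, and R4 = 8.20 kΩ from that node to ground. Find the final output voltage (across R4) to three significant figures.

Stage 2 presents R3+R4 = 9400 Ω as a load on stage 1's tap.
Stage 1's lower leg becomes R2‖(R3+R4) = 6630 Ω, so V_mid = 21.1 × 6630/7310 = 19.14 V.
Stage 2 is itself unloaded: V_out = V_mid × R4/(R3+R4) = 19.14 × 8200/9400 = 16.7 V.

V_out ≈ 16.7 V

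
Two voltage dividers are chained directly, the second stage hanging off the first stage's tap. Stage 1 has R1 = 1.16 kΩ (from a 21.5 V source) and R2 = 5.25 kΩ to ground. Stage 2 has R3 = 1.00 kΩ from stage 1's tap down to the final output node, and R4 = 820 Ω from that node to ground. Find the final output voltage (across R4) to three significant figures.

V_out ≈ 5.21 V

Stage 2 presents R3+R4 = 1820 Ω as a load on stage 1's tap.
Stage 1's lower leg becomes R2‖(R3+R4) = 1351 Ω, so V_mid = 21.5 × 1351/2511 = 11.57 V.
Stage 2 is itself unloaded: V_out = V_mid × R4/(R3+R4) = 11.57 × 820/1820 = 5.21 V.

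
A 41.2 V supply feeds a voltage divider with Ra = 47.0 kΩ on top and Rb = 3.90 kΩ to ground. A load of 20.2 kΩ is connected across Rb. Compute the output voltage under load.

V_out ≈ 2.68 V

The load sits in parallel with Rb: Rb‖R_L = (3.90 × 20.2) / (3.90 + 20.2) = 3.269 kΩ.
V_out = 41.2 × 3.269 / (47.0 + 3.269) = 41.2 × 3.269/50.27 = 2.68 V.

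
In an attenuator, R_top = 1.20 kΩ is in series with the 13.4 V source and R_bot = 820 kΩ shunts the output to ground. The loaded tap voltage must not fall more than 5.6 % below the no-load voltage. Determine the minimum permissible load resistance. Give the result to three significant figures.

Output resistance R_th = R_top‖R_bot = (1.20 × 820)/821.2 = 1.198 kΩ.
The fractional drop is R_th/(R_th + R_L); requiring this ≤ 0.0560 gives R_L ≥ R_th(1/0.0560 − 1) = 1.198 × 16.86 = 20.2 kΩ.

R_L(min) ≈ 20.2 kΩ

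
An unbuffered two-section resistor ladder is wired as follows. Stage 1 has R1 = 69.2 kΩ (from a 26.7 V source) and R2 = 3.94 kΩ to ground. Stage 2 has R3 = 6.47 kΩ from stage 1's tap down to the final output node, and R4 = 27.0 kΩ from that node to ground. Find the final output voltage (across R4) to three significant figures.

V_out ≈ 1.04 V

Stage 2 presents R3+R4 = 33.47 kΩ as a load on stage 1's tap.
Stage 1's lower leg becomes R2‖(R3+R4) = 3.525 kΩ, so V_mid = 26.7 × 3.525/72.73 = 1.294 V.
Stage 2 is itself unloaded: V_out = V_mid × R4/(R3+R4) = 1.294 × 27.0/33.47 = 1.04 V.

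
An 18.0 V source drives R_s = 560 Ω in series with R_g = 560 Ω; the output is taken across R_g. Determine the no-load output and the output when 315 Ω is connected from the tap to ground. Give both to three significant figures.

Open-circuit: V = 18.0 × 560/(560 + 560) = 9.00 V.
With the load, R_g becomes R_g‖R_L = 201.6 Ω, so V = 18.0 × 201.6/761.6 = 4.76 V.

Unloaded: 9.00 V; loaded: 4.76 V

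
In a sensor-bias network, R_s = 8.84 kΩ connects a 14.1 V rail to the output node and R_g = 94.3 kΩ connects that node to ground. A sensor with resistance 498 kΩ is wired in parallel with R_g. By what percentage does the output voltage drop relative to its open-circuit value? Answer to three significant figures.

The divider's output (Thévenin) resistance is R_s‖R_g = 8.082 kΩ.
Fractional drop under load = R_th/(R_th + R_L) = 8.082 / (8.082 + 498) = 0.01597.
So the output falls by 1.60 %.

1.60 %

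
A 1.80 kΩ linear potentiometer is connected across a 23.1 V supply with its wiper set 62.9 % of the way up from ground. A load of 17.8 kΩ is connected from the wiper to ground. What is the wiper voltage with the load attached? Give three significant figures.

The wiper splits the pot into (1−α)R = 667.8 Ω above and αR = 1132 Ω below.
Lower section ‖ load = 1064 Ω.
V_wiper = 23.1 × 1064/(667.8 + 1064) = 14.2 V.

V ≈ 14.2 V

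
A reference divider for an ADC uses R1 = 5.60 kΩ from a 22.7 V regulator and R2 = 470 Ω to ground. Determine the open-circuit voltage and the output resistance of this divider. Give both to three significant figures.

V_th is the open-circuit tap voltage: 22.7 × 470/(5600 + 470) = 1.76 V.
With the supply zeroed, R1 and R2 appear in parallel from the tap: R_th = R1‖R2 = (5600 × 470)/6070 = 434 Ω.

V_th = 1.76 V, R_th = 434 Ω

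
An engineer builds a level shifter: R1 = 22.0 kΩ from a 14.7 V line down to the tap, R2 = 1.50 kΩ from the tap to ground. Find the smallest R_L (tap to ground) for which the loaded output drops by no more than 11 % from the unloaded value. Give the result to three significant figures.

R_L(min) ≈ 11.4 kΩ

Output resistance R_th = R1‖R2 = (22.0 × 1.50)/23.50 = 1.404 kΩ.
The fractional drop is R_th/(R_th + R_L); requiring this ≤ 0.110 gives R_L ≥ R_th(1/0.110 − 1) = 1.404 × 8.091 = 11.4 kΩ.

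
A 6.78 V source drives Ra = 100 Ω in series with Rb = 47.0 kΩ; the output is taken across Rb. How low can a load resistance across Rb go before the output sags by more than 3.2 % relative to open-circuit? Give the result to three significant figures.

Output resistance R_th = Ra‖Rb = (100 × 47000)/47100 = 99.79 Ω.
The fractional drop is R_th/(R_th + R_L); requiring this ≤ 0.0320 gives R_L ≥ R_th(1/0.0320 − 1) = 99.79 × 30.25 = 3.02 kΩ.

R_L(min) ≈ 3.02 kΩ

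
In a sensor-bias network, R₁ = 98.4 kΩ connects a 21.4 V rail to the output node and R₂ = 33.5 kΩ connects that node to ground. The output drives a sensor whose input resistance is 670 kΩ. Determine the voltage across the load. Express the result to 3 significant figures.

V_out ≈ 5.24 V

The load sits in parallel with R₂: R₂‖R_L = (33.5 × 670) / (33.5 + 670) = 31.90 kΩ.
V_out = 21.4 × 31.90 / (98.4 + 31.90) = 21.4 × 31.90/130.3 = 5.24 V.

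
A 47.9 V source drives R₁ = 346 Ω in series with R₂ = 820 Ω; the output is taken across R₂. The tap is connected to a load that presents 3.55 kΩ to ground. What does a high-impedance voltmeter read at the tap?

V_out ≈ 31.5 V

The load sits in parallel with R₂: R₂‖R_L = (820 × 3550) / (820 + 3550) = 666.1 Ω.
V_out = 47.9 × 666.1 / (346 + 666.1) = 47.9 × 666.1/1012 = 31.5 V.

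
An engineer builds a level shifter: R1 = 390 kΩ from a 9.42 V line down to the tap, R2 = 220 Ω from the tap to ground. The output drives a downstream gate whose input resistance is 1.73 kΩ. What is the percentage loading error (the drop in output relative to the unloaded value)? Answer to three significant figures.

11.3 %

Unloaded V = 9.42 × 220/390200 = 0.0053109 V.
Loaded: R2‖R_L = 195.2 Ω, giving V = 9.42 × 195.2/390200 = 0.0047120 V.
Drop = (0.0053109 − 0.0047120) / 0.0053109 = 11.3 %.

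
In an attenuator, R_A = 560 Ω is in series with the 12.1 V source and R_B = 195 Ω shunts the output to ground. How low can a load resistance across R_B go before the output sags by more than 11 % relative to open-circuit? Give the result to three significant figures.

Output resistance R_th = R_A‖R_B = (560 × 195)/755.0 = 144.6 Ω.
The fractional drop is R_th/(R_th + R_L); requiring this ≤ 0.110 gives R_L ≥ R_th(1/0.110 − 1) = 144.6 × 8.091 = 1.17 kΩ.

R_L(min) ≈ 1.17 kΩ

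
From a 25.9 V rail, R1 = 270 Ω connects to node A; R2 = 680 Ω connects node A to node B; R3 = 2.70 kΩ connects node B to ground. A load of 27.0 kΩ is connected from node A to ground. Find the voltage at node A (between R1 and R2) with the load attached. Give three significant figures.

Below node A the series string R2+R3 = 3380 Ω sits in parallel with the 27000 Ω load: 3004 Ω.
V_A = 25.9 × 3004/(270 + 3004) = 23.8 V.

V ≈ 23.8 V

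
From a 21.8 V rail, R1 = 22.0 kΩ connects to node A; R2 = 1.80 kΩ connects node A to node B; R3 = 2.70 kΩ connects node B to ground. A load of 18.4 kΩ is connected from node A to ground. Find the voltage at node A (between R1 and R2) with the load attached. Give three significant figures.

V ≈ 3.08 V

Below node A the series string R2+R3 = 4.500 kΩ sits in parallel with the 18.4 kΩ load: 3.616 kΩ.
V_A = 21.8 × 3.616/(22.0 + 3.616) = 3.08 V.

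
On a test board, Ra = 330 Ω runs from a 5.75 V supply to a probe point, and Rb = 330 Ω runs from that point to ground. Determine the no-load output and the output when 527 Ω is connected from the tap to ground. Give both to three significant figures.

Open-circuit: V = 5.75 × 330/(330 + 330) = 2.88 V.
With the load, Rb becomes Rb‖R_L = 202.9 Ω, so V = 5.75 × 202.9/532.9 = 2.19 V.

Unloaded: 2.88 V; loaded: 2.19 V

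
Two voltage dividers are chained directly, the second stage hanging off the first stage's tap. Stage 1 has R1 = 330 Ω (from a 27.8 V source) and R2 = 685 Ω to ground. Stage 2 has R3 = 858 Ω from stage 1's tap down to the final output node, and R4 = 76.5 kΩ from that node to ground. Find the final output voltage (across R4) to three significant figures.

V_out ≈ 18.5 V

Stage 2 presents R3+R4 = 77360 Ω as a load on stage 1's tap.
Stage 1's lower leg becomes R2‖(R3+R4) = 679.0 Ω, so V_mid = 27.8 × 679.0/1009 = 18.71 V.
Stage 2 is itself unloaded: V_out = V_mid × R4/(R3+R4) = 18.71 × 76500/77360 = 18.5 V.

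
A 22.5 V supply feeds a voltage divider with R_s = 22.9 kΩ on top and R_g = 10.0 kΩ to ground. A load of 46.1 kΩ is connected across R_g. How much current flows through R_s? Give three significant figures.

R_g‖R_L = 8.217 kΩ, so the source sees R_s + R_g‖R_L = 31.12 kΩ.
I = 22.5 V / 31.12 kΩ = 0.723 mA.

I ≈ 0.723 mA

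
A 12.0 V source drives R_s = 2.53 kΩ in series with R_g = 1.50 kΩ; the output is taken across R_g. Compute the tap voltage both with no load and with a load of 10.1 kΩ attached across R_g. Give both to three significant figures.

Open-circuit: V = 12.0 × 1.50/(2.53 + 1.50) = 4.47 V.
With the load, R_g becomes R_g‖R_L = 1.306 kΩ, so V = 12.0 × 1.306/3.836 = 4.09 V.

Unloaded: 4.47 V; loaded: 4.09 V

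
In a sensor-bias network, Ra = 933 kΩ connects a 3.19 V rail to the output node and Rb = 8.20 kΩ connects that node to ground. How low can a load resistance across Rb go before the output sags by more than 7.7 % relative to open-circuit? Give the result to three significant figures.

Output resistance R_th = Ra‖Rb = (933 × 8.20)/941.2 = 8.129 kΩ.
The fractional drop is R_th/(R_th + R_L); requiring this ≤ 0.0770 gives R_L ≥ R_th(1/0.0770 − 1) = 8.129 × 11.99 = 97.4 kΩ.

R_L(min) ≈ 97.4 kΩ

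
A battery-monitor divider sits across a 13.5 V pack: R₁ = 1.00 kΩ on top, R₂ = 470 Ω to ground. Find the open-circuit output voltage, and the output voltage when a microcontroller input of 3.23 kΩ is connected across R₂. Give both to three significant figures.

Unloaded: 4.32 V; loaded: 3.93 V

Open-circuit: V = 13.5 × 470/(1000 + 470) = 4.32 V.
With the load, R₂ becomes R₂‖R_L = 410.3 Ω, so V = 13.5 × 410.3/1410 = 3.93 V.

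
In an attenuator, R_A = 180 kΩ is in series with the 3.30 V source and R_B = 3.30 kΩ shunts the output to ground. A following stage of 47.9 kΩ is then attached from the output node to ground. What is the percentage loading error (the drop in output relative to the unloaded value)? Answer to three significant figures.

6.34 %

The divider's output (Thévenin) resistance is R_A‖R_B = 3.241 kΩ.
Fractional drop under load = R_th/(R_th + R_L) = 3.241 / (3.241 + 47.9) = 0.06337.
So the output falls by 6.34 %.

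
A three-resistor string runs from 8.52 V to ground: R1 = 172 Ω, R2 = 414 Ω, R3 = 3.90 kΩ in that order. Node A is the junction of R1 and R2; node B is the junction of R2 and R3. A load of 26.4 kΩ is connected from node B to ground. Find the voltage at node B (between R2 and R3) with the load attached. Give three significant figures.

V ≈ 7.27 V

At node B, R3 is in parallel with the load: R3‖R_L = 3398 Ω.
Below node A the resistance is R2 + (R3‖R_L) = 3812 Ω, so V_A = 8.52 × 3812/3984 = 8.152 V.
Then V_B = V_A × (R3‖R_L)/(R2 + R3‖R_L) = 8.152 × 3398/3812 = 7.27 V.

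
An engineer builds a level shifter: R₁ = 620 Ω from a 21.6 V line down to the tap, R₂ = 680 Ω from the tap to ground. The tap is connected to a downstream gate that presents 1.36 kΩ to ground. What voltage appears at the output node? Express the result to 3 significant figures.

The load sits in parallel with R₂: R₂‖R_L = (680 × 1360) / (680 + 1360) = 453.3 Ω.
V_out = 21.6 × 453.3 / (620 + 453.3) = 21.6 × 453.3/1073 = 9.12 V.

V_out ≈ 9.12 V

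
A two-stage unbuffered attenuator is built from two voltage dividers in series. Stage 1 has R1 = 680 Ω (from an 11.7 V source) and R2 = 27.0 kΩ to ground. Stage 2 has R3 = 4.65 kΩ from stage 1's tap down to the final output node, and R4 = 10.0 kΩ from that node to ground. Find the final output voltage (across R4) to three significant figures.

V_out ≈ 7.45 V

Stage 2 presents R3+R4 = 14650 Ω as a load on stage 1's tap.
Stage 1's lower leg becomes R2‖(R3+R4) = 9497 Ω, so V_mid = 11.7 × 9497/10180 = 10.92 V.
Stage 2 is itself unloaded: V_out = V_mid × R4/(R3+R4) = 10.92 × 10000/14650 = 7.45 V.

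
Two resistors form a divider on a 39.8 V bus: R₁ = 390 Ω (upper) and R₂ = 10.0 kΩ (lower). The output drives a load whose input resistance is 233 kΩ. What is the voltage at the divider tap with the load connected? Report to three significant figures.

V_out ≈ 38.2 V

The load sits in parallel with R₂: R₂‖R_L = (10000 × 233000) / (10000 + 233000) = 9588 Ω.
V_out = 39.8 × 9588 / (390 + 9588) = 39.8 × 9588/9978 = 38.2 V.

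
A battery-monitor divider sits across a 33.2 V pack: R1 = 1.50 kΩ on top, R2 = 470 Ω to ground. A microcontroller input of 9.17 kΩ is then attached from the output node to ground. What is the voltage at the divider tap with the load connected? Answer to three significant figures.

V_out ≈ 7.62 V

The load sits in parallel with R2: R2‖R_L = (470 × 9170) / (470 + 9170) = 447.1 Ω.
V_out = 33.2 × 447.1 / (1500 + 447.1) = 33.2 × 447.1/1947 = 7.62 V.
(Unloaded it would have been 7.92 V.)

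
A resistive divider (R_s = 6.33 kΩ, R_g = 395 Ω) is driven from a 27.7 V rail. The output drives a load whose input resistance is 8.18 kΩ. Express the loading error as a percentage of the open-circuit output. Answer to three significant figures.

4.35 %

The divider's output (Thévenin) resistance is R_s‖R_g = 371.8 Ω.
Fractional drop under load = R_th/(R_th + R_L) = 371.8 / (371.8 + 8180) = 0.04348.
So the output falls by 4.35 %.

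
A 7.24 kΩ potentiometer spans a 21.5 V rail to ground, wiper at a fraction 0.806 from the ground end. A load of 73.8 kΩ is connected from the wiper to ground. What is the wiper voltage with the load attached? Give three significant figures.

V ≈ 17.1 V

The wiper splits the pot into (1−α)R = 1.405 kΩ above and αR = 5.835 kΩ below.
Lower section ‖ load = 5.408 kΩ.
V_wiper = 21.5 × 5.408/(1.405 + 5.408) = 17.1 V.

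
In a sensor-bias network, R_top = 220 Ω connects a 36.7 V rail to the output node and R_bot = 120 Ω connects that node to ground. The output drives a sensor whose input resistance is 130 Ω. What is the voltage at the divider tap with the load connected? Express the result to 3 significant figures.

The load sits in parallel with R_bot: R_bot‖R_L = (120 × 130) / (120 + 130) = 62.40 Ω.
V_out = 36.7 × 62.40 / (220 + 62.40) = 36.7 × 62.40/282.4 = 8.11 V.
(Unloaded it would have been 13.0 V.)

V_out ≈ 8.11 V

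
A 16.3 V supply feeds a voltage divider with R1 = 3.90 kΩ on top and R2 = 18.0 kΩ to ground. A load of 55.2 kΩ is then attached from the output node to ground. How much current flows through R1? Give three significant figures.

R2‖R_L = 13.57 kΩ, so the source sees R1 + R2‖R_L = 17.47 kΩ.
I = 16.3 V / 17.47 kΩ = 0.933 mA.

I ≈ 0.933 mA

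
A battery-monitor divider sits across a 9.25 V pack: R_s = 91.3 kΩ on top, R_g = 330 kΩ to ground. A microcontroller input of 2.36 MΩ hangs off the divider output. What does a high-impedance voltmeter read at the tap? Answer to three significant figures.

V_out ≈ 7.03 V

The load sits in parallel with R_g: R_g‖R_L = (330 × 2360) / (330 + 2360) = 289.5 kΩ.
V_out = 9.25 × 289.5 / (91.3 + 289.5) = 9.25 × 289.5/380.8 = 7.03 V.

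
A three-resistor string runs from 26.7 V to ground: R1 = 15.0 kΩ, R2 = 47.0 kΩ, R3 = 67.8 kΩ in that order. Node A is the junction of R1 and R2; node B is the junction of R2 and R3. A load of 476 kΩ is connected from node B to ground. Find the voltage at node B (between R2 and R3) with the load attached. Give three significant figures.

V ≈ 13.1 V

At node B, R3 is in parallel with the load: R3‖R_L = 59.35 kΩ.
Below node A the resistance is R2 + (R3‖R_L) = 106.3 kΩ, so V_A = 26.7 × 106.3/121.3 = 23.40 V.
Then V_B = V_A × (R3‖R_L)/(R2 + R3‖R_L) = 23.40 × 59.35/106.3 = 13.1 V.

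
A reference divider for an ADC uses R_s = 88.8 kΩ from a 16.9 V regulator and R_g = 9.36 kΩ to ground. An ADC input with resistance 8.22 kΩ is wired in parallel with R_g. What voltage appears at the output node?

V_out ≈ 0.794 V

The load sits in parallel with R_g: R_g‖R_L = (9.36 × 8.22) / (9.36 + 8.22) = 4.377 kΩ.
V_out = 16.9 × 4.377 / (88.8 + 4.377) = 16.9 × 4.377/93.18 = 0.794 V.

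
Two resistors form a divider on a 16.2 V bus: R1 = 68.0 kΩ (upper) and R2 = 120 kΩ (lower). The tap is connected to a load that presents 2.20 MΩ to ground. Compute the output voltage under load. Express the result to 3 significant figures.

The load sits in parallel with R2: R2‖R_L = (120 × 2200) / (120 + 2200) = 113.8 kΩ.
V_out = 16.2 × 113.8 / (68.0 + 113.8) = 16.2 × 113.8/181.8 = 10.1 V.

V_out ≈ 10.1 V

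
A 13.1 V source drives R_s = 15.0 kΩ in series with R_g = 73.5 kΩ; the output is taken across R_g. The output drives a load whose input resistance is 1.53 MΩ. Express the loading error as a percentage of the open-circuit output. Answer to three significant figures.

The divider's output (Thévenin) resistance is R_s‖R_g = 12.46 kΩ.
Fractional drop under load = R_th/(R_th + R_L) = 12.46 / (12.46 + 1530) = 0.008076.
So the output falls by 0.808 %.

0.808 %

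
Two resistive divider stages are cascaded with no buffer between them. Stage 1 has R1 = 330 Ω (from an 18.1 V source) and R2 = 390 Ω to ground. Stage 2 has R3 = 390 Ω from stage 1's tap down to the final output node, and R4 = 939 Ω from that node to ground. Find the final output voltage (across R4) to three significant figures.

Stage 2 presents R3+R4 = 1329 Ω as a load on stage 1's tap.
Stage 1's lower leg becomes R2‖(R3+R4) = 301.5 Ω, so V_mid = 18.1 × 301.5/631.5 = 8.642 V.
Stage 2 is itself unloaded: V_out = V_mid × R4/(R3+R4) = 8.642 × 939/1329 = 6.11 V.

V_out ≈ 6.11 V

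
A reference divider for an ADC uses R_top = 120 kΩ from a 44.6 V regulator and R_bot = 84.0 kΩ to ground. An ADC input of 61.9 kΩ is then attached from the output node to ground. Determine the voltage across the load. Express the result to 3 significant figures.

The load sits in parallel with R_bot: R_bot‖R_L = (84.0 × 61.9) / (84.0 + 61.9) = 35.64 kΩ.
V_out = 44.6 × 35.64 / (120 + 35.64) = 44.6 × 35.64/155.6 = 10.2 V.

V_out ≈ 10.2 V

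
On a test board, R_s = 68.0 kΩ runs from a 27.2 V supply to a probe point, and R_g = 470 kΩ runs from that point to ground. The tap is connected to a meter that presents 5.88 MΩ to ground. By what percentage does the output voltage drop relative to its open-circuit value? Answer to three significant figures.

1.00 %

The divider's output (Thévenin) resistance is R_s‖R_g = 59.41 kΩ.
Fractional drop under load = R_th/(R_th + R_L) = 59.41 / (59.41 + 5880) = 0.01000.
So the output falls by 1.00 %.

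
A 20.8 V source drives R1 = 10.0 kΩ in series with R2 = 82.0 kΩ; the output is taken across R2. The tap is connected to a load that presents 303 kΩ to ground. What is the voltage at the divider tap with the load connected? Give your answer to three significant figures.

V_out ≈ 18.0 V

The load sits in parallel with R2: R2‖R_L = (82.0 × 303) / (82.0 + 303) = 64.54 kΩ.
V_out = 20.8 × 64.54 / (10.0 + 64.54) = 20.8 × 64.54/74.54 = 18.0 V.
(Unloaded it would have been 18.5 V.)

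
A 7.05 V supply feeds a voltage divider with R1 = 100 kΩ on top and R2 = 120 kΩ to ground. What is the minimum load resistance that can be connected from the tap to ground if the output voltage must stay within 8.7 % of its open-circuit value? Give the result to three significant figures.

Output resistance R_th = R1‖R2 = (100 × 120)/220.0 = 54.55 kΩ.
The fractional drop is R_th/(R_th + R_L); requiring this ≤ 0.0870 gives R_L ≥ R_th(1/0.0870 − 1) = 54.55 × 10.49 = 572 kΩ.

R_L(min) ≈ 572 kΩ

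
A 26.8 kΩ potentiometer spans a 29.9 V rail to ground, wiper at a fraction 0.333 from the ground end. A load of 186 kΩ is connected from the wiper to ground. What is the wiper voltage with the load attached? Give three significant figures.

The wiper splits the pot into (1−α)R = 17.88 kΩ above and αR = 8.924 kΩ below.
Lower section ‖ load = 8.516 kΩ.
V_wiper = 29.9 × 8.516/(17.88 + 8.516) = 9.65 V.

V ≈ 9.65 V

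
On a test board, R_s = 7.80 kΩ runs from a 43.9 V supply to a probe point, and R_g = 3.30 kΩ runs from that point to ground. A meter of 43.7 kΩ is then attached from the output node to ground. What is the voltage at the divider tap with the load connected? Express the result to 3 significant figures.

V_out ≈ 12.4 V

The load sits in parallel with R_g: R_g‖R_L = (3.30 × 43.7) / (3.30 + 43.7) = 3.068 kΩ.
V_out = 43.9 × 3.068 / (7.80 + 3.068) = 43.9 × 3.068/10.87 = 12.4 V.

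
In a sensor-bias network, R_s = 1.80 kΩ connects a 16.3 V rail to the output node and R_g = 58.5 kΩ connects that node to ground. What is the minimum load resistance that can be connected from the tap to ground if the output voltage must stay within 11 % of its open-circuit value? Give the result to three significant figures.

Output resistance R_th = R_s‖R_g = (1.80 × 58.5)/60.30 = 1.746 kΩ.
The fractional drop is R_th/(R_th + R_L); requiring this ≤ 0.110 gives R_L ≥ R_th(1/0.110 − 1) = 1.746 × 8.091 = 14.1 kΩ.

R_L(min) ≈ 14.1 kΩ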